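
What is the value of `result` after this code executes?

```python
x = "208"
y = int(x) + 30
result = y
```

x = '208'; y = 238; result = 238

238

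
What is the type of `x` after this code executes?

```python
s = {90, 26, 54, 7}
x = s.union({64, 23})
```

set.union() returns a new set

set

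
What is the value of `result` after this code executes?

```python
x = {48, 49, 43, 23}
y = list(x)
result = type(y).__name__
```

x is set; y is list; result = 'list'

'list'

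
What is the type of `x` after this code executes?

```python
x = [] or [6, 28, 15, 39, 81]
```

'or' returns first truthy value (list)

list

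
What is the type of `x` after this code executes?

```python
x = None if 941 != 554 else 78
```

941 != 554 is True, so the if branch is taken

NoneType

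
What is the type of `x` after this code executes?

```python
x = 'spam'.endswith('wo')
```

str.endswith() returns bool

bool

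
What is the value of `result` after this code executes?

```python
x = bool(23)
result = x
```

x = True; result = True

True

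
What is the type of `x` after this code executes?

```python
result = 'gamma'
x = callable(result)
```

callable() returns bool

bool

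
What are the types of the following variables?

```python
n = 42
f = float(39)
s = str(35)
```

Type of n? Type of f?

n is assigned a bare integer (no decimal point), so it is an int; f is assigned the result of calling float(), which returns a float

int, float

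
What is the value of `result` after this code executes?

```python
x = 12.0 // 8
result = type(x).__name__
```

x is float; result = 'float'

'float'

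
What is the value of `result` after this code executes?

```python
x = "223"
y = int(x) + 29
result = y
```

x = '223'; y = 252; result = 252

252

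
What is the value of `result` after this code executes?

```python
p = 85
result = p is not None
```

p = 85; result = True

True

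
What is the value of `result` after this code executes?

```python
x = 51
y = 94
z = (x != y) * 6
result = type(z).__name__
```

x is int; y is int; z is int; result = 'int'

'int'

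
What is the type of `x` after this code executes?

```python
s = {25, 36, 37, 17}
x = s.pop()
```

Popping from set[int] returns int

int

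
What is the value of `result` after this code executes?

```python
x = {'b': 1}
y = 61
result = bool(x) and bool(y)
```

x = {'b': 1}; y = 61; result = True

True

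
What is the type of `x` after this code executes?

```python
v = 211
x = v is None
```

'is' comparison returns bool

bool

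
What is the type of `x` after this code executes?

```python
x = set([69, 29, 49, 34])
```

set() constructor returns set

set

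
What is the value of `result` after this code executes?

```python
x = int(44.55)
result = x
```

x = 44; result = 44

44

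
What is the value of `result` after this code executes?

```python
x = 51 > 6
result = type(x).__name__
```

x is bool; result = 'bool'

'bool'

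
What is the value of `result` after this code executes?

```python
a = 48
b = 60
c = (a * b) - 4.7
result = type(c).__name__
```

a is int; b is int; c is float; result = 'float'

'float'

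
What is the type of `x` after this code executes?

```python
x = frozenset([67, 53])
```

frozenset() returns frozenset

frozenset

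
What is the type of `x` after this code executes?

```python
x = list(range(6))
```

list(range()) returns list

list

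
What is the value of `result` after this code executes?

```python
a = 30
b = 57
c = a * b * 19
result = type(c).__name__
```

a is int; b is int; c is int; result = 'int'

'int'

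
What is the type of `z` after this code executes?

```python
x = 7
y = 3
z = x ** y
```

positive int ** positive int = int

int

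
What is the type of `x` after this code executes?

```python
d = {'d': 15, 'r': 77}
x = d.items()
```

dict.items() returns dict_items view

dict_items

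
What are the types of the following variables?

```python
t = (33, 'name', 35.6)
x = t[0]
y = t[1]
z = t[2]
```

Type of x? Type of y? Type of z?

tuple[0] is int; tuple[1] is str; tuple[2] is float

int, str, float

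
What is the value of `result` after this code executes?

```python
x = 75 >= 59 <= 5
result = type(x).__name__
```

x is bool; result = 'bool'

'bool'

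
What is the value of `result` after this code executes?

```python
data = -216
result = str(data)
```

data = -216; result = '-216'

'-216'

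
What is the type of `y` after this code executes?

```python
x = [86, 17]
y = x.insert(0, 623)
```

list.insert() returns None

NoneType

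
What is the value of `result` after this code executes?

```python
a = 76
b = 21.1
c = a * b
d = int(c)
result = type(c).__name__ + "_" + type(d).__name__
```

a is int; b is float; c is float; d is int; result = 'float_int'

'float_int'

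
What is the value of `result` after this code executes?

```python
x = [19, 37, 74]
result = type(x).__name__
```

x is list; result = 'list'

'list'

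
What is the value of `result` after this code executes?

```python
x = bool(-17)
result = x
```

x = True; result = True

True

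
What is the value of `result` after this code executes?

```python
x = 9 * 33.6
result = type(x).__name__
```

x is float; result = 'float'

'float'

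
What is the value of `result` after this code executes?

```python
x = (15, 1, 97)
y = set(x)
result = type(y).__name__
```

x is tuple; y is set; result = 'set'

'set'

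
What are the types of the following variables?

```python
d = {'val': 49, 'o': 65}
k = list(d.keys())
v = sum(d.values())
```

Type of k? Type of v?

list() converts to list; sum of ints is int

list, int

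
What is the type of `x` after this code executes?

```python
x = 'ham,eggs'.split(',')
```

str.split() returns list

list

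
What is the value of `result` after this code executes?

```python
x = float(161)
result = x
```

x = 161.0; result = 161.0

161.0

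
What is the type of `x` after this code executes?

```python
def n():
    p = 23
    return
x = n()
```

Bare return returns None

NoneType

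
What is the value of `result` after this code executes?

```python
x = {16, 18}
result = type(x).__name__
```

x is set; result = 'set'

'set'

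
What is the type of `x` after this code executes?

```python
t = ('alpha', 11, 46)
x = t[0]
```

Index 0 of tuple is a str literal

str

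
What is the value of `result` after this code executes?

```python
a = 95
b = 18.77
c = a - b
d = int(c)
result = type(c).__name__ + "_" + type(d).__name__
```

a is int; b is float; c is float; d is int; result = 'float_int'

'float_int'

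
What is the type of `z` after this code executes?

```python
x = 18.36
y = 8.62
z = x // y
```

float // float = float

float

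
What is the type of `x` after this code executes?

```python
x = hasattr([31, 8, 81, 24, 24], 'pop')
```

hasattr() returns bool

bool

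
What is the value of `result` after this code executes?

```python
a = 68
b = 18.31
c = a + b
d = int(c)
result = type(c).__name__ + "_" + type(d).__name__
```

a is int; b is float; c is float; d is int; result = 'float_int'

'float_int'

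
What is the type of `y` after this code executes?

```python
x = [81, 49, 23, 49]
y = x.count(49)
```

list.count() returns int

int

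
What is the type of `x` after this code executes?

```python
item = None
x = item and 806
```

'and' returns first falsy value (None)

NoneType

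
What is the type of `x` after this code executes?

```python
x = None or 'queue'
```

'or' with None returns the other truthy value (str)

str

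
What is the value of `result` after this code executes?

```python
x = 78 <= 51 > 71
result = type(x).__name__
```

x is bool; result = 'bool'

'bool'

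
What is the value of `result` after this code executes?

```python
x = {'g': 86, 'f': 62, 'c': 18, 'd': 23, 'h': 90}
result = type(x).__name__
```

x is dict; result = 'dict'

'dict'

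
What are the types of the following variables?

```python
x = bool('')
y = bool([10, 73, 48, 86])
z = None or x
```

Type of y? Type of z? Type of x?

bool() returns bool; None or bool returns the bool; bool() returns bool

bool, bool, bool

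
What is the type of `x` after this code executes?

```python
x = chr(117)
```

chr() returns str (single char)

str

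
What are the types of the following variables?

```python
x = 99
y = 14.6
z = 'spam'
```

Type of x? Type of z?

x is assigned a bare integer (no decimal point), so it is an int; z is assigned a quoted string literal, so it is a str

int, str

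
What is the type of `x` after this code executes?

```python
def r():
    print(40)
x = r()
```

Function without return returns None

NoneType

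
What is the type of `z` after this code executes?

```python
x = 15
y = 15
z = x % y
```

int % int = int

int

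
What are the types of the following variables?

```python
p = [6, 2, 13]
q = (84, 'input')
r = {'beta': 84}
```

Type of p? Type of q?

p is assigned a list literal (square brackets); q is assigned a tuple (parenthesized, comma-separated values)

list, tuple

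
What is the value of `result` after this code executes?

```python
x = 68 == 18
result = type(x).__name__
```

x is bool; result = 'bool'

'bool'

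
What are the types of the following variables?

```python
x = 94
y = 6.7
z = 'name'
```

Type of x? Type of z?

x is assigned a bare integer (no decimal point), so it is an int; z is assigned a quoted string literal, so it is a str

int, str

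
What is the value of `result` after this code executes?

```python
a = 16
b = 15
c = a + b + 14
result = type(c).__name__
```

a is int; b is int; c is int; result = 'int'

'int'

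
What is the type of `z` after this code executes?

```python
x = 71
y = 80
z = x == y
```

Equality comparison returns bool

bool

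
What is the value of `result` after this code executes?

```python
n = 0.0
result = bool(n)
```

n = 0.0; result = False

False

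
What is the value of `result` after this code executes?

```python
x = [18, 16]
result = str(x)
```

x = [18, 16]; result = '[18, 16]'

'[18, 16]'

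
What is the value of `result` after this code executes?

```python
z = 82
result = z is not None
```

z = 82; result = True

True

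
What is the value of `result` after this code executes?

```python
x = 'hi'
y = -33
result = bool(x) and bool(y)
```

x = 'hi'; y = -33; result = True

True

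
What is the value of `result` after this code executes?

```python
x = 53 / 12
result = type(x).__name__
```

x is float; result = 'float'

'float'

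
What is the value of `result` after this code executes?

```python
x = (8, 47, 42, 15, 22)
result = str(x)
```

x = (8, 47, 42, 15, 22); result = '(8, 47, 42, 15, 22)'

'(8, 47, 42, 15, 22)'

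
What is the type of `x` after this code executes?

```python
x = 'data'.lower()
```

str.lower() returns str

str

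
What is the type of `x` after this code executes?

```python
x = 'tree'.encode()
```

str.encode() returns bytes

bytes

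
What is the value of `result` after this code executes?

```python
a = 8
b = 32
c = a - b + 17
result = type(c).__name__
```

a is int; b is int; c is int; result = 'int'

'int'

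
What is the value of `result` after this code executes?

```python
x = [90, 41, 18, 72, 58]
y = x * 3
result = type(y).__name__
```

x is list; y is list; result = 'list'

'list'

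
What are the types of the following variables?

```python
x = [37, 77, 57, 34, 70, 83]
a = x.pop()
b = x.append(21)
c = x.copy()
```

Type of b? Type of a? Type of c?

append() returns None; pop() returns element; copy() returns list

NoneType, int, list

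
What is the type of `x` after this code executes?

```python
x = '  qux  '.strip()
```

str.strip() returns str

str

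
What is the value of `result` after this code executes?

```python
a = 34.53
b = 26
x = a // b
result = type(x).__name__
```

a is float; b is int; x is float; result = 'float'

'float'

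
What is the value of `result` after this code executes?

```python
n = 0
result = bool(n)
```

n = 0; result = False

False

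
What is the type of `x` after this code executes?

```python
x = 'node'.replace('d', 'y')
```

str.replace() returns str

str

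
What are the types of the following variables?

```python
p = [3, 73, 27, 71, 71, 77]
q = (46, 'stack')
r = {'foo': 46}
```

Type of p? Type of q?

p is assigned a list literal (square brackets); q is assigned a tuple (parenthesized, comma-separated values)

list, tuple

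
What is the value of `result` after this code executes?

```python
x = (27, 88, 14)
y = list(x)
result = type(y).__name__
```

x is tuple; y is list; result = 'list'

'list'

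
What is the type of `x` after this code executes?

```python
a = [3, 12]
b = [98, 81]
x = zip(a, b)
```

zip() returns a zip object

zip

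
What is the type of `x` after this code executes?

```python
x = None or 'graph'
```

'or' with None returns the other truthy value (str)

str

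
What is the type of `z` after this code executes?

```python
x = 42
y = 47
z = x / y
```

int / int = float

float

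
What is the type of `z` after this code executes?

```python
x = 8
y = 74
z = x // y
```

int // int = int

int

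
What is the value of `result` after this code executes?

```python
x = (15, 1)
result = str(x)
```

x = (15, 1); result = '(15, 1)'

'(15, 1)'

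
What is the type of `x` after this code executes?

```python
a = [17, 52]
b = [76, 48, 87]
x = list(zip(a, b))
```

list(zip()) returns a list of tuples

list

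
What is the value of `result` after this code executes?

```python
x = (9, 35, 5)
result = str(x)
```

x = (9, 35, 5); result = '(9, 35, 5)'

'(9, 35, 5)'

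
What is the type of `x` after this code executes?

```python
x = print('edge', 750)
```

print() returns None

NoneType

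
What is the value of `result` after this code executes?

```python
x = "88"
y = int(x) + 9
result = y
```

x = '88'; y = 97; result = 97

97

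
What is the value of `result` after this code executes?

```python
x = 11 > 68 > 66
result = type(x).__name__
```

x is bool; result = 'bool'

'bool'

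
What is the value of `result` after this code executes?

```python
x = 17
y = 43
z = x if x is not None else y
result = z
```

x = 17; y = 43; z = 17; result = 17

17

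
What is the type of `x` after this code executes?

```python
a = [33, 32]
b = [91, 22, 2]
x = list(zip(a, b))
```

list(zip()) returns a list of tuples

list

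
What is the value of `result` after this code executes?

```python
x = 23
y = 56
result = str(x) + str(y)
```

x = 23; y = 56; result = '2356'

'2356'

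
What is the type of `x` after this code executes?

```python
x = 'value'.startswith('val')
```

str.startswith() returns bool

bool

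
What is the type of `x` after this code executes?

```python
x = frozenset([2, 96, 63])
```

frozenset() returns frozenset

frozenset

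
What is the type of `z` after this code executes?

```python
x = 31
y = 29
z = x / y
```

int / int = float

float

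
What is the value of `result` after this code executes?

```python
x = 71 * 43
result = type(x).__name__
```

x is int; result = 'int'

'int'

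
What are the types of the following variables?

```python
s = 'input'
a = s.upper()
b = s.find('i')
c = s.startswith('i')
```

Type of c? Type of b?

startswith() returns bool; find() returns int

bool, int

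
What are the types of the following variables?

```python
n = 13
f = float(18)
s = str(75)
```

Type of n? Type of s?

n is assigned a bare integer (no decimal point), so it is an int; s is assigned the result of calling str(), which returns a str

int, str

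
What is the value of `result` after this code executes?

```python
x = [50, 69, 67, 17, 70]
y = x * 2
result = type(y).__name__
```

x is list; y is list; result = 'list'

'list'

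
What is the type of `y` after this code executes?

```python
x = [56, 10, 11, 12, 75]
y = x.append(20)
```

list.append() returns None (mutates in place)

NoneType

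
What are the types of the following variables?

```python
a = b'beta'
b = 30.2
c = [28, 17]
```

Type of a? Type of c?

a is assigned a bytes literal (b'...' prefix); c is assigned a list literal (square brackets)

bytes, list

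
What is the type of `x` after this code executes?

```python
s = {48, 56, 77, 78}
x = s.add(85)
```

set.add() returns None (mutates in place)

NoneType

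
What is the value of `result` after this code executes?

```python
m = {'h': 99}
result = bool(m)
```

m = {'h': 99}; result = True

True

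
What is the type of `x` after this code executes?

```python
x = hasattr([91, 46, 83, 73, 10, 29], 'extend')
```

hasattr() returns bool

bool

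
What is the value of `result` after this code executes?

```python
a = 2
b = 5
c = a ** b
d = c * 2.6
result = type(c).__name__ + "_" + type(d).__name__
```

a is int; b is int; c is int; d is float; result = 'int_float'

'int_float'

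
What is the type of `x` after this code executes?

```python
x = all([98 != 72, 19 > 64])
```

all() returns bool

bool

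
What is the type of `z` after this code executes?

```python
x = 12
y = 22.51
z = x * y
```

int * float = float

float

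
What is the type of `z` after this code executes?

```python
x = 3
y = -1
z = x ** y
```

int ** negative = float

float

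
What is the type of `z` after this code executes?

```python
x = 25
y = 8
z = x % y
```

int % int = int

int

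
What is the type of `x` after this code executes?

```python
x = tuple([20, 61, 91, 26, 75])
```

tuple() constructor returns tuple

tuple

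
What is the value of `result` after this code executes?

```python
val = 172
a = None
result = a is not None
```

val = 172; a = None; result = False

False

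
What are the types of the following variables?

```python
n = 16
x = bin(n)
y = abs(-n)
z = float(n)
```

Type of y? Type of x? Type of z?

abs() of int returns int; bin() returns str; float() returns float

int, str, float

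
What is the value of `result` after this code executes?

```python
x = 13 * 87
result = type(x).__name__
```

x is int; result = 'int'

'int'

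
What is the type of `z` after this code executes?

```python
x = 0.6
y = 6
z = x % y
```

float % int = float

float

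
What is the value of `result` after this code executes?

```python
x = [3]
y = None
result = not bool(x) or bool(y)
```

x = [3]; y = None; result = False

False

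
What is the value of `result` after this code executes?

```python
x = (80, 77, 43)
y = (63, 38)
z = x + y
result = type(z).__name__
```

x is tuple; y is tuple; z is tuple; result = 'tuple'

'tuple'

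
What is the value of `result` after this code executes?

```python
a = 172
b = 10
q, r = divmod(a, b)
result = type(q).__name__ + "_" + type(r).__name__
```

a is int; b is int; q is int; r is int; result = 'int_int'

'int_int'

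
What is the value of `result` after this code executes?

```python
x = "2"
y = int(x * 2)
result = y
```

x = '2'; y = 22; result = 22

22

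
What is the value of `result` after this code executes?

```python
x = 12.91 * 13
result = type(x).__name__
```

x is float; result = 'float'

'float'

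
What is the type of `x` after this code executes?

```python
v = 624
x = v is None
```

'is' comparison returns bool

bool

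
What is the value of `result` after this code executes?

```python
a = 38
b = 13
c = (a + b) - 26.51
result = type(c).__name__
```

a is int; b is int; c is float; result = 'float'

'float'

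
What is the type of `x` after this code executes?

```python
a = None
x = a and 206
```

'and' returns first falsy value (None)

NoneType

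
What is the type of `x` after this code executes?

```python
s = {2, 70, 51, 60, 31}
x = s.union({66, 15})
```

set.union() returns a new set

set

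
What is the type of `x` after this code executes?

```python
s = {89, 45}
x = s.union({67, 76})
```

set.union() returns a new set

set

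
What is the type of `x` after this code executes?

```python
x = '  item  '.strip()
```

str.strip() returns str

str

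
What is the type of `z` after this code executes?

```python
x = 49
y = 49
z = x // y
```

int // int = int

int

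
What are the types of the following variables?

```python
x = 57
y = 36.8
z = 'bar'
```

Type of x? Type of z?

x is assigned a bare integer (no decimal point), so it is an int; z is assigned a quoted string literal, so it is a str

int, str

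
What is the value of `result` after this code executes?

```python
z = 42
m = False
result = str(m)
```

z = 42; m = False; result = 'False'

'False'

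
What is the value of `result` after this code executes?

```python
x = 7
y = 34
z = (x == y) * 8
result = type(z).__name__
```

x is int; y is int; z is int; result = 'int'

'int'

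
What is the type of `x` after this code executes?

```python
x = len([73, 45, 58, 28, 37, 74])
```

len() always returns int

int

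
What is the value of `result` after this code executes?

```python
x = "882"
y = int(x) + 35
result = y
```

x = '882'; y = 917; result = 917

917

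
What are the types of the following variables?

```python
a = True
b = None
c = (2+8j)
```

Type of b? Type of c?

b is assigned None, whose type is NoneType; c is assigned (2+8j), an int plus an imaginary literal (j suffix), which evaluates to complex

NoneType, complex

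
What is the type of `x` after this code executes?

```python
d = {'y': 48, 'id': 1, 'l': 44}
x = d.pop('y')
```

dict.pop() returns the value

int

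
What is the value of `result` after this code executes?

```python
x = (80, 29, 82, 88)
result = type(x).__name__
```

x is tuple; result = 'tuple'

'tuple'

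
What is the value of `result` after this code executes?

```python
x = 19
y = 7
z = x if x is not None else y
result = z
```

x = 19; y = 7; z = 19; result = 19

19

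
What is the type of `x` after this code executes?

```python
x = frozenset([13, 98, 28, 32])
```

frozenset() returns frozenset

frozenset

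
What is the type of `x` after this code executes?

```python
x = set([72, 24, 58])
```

set() constructor returns set

set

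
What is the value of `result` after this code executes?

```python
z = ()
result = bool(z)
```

z = (); result = False

False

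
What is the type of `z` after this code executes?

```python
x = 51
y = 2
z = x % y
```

int % int = int

int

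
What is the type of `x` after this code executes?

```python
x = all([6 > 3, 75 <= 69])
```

all() returns bool

bool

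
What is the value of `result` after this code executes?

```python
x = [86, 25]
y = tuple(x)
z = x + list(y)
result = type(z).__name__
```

x is list; y is tuple; z is list; result = 'list'

'list'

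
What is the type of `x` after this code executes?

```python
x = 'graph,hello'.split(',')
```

str.split() returns list

list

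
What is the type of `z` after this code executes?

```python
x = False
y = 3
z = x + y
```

bool + int = int (bool is subclass of int)

int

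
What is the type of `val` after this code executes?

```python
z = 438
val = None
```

None has type NoneType

NoneType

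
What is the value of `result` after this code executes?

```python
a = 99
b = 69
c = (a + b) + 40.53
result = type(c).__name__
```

a is int; b is int; c is float; result = 'float'

'float'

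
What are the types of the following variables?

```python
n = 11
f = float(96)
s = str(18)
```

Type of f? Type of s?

f is assigned the result of calling float(), which returns a float; s is assigned the result of calling str(), which returns a str

float, str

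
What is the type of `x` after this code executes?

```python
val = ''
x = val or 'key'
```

'or' returns first truthy value (str)

str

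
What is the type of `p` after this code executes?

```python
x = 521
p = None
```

None has type NoneType

NoneType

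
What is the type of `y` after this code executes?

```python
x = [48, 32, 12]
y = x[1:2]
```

Slicing a list returns a list

list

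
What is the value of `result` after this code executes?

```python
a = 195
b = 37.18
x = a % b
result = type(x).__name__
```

a is int; b is float; x is float; result = 'float'

'float'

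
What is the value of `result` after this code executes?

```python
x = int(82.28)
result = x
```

x = 82; result = 82

82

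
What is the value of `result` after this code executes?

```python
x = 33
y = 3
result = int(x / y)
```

x = 33; y = 3; result = 11

11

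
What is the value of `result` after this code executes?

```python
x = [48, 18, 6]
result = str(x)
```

x = [48, 18, 6]; result = '[48, 18, 6]'

'[48, 18, 6]'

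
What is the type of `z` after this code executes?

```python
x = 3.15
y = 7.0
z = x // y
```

float // float = float

float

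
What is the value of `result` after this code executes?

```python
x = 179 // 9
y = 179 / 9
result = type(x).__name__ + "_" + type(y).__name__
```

x is int; y is float; result = 'int_float'

'int_float'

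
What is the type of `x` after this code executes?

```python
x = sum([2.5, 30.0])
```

sum() of floats returns float

float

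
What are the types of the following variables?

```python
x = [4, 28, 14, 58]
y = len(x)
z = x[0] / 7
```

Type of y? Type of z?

len() returns int; int / int = float

int, float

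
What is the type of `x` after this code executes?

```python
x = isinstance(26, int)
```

isinstance() returns bool

bool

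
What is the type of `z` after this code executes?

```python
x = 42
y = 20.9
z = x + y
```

int + float = float

float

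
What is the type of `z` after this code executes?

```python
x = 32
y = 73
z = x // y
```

int // int = int

int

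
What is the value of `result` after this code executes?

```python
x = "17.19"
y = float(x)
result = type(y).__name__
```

x is str; y is float; result = 'float'

'float'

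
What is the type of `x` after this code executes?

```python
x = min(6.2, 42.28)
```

min() of floats returns float

float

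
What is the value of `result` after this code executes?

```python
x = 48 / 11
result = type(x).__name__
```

x is float; result = 'float'

'float'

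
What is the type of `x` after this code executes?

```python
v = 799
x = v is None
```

'is' comparison returns bool

bool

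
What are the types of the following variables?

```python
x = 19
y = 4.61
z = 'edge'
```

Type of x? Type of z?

x is assigned a bare integer (no decimal point), so it is an int; z is assigned a quoted string literal, so it is a str

int, str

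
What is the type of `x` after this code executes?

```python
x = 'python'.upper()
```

str.upper() returns str

str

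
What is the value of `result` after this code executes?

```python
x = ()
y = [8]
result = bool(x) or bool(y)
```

x = (); y = [8]; result = True

True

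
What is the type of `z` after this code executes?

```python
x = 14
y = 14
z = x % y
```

int % int = int

int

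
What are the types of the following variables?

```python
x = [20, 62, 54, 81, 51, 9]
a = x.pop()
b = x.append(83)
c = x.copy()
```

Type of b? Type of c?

append() returns None; copy() returns list

NoneType, list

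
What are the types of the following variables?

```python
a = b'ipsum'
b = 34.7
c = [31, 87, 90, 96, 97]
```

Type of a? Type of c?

a is assigned a bytes literal (b'...' prefix); c is assigned a list literal (square brackets)

bytes, list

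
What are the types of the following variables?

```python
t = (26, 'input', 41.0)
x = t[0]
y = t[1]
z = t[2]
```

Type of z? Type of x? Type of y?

tuple[2] is float; tuple[0] is int; tuple[1] is str

float, int, str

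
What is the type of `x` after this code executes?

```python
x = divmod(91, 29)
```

divmod() returns tuple of (quotient, remainder)

tuple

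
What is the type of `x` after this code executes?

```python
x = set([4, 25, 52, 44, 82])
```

set() constructor returns set

set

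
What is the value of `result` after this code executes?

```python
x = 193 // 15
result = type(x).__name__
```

x is int; result = 'int'

'int'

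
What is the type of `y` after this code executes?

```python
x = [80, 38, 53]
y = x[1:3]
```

Slicing a list returns a list

list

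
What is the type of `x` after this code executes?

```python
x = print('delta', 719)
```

print() returns None

NoneType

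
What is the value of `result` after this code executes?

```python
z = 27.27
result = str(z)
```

z = 27.27; result = '27.27'

'27.27'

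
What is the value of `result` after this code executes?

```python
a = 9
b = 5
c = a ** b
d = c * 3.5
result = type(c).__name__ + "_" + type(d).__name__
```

a is int; b is int; c is int; d is float; result = 'int_float'

'int_float'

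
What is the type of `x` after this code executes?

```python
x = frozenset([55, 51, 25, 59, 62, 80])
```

frozenset() returns frozenset

frozenset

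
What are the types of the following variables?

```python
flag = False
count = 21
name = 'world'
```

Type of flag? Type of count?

flag is assigned the constant False, which has type bool; count is assigned a bare integer (no decimal point), so it is an int

bool, int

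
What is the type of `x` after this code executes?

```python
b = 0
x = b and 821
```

'and' returns first falsy value (0 is int)

int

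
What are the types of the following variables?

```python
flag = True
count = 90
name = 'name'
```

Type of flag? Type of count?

flag is assigned the constant True, which has type bool; count is assigned a bare integer (no decimal point), so it is an int

bool, int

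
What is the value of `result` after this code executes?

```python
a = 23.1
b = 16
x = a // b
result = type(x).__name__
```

a is float; b is int; x is float; result = 'float'

'float'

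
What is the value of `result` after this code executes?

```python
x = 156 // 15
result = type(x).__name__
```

x is int; result = 'int'

'int'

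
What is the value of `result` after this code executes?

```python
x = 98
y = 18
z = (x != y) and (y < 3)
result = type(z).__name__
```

x is int; y is int; z is bool; result = 'bool'

'bool'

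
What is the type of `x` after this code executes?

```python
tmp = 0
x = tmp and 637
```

'and' returns first falsy value (0 is int)

int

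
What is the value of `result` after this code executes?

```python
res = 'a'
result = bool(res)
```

res = 'a'; result = True

True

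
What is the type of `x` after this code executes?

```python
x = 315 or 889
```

'or' returns first truthy value (int)

int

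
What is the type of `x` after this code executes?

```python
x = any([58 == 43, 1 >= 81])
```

any() returns bool

bool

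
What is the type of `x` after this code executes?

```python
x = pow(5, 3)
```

pow(int, int) returns int

int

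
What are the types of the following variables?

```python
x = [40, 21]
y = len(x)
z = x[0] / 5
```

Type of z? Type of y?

int / int = float; len() returns int

float, int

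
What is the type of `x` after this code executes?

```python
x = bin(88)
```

bin() returns str representation

str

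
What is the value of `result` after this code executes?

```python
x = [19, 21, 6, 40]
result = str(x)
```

x = [19, 21, 6, 40]; result = '[19, 21, 6, 40]'

'[19, 21, 6, 40]'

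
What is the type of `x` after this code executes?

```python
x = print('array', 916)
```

print() returns None

NoneType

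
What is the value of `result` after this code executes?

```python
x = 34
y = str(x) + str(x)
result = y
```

x = 34; y = '3434'; result = '3434'

'3434'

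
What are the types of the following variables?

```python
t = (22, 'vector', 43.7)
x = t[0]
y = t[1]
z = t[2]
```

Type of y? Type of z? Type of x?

tuple[1] is str; tuple[2] is float; tuple[0] is int

str, float, int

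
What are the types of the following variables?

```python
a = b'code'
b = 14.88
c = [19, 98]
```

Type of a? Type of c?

a is assigned a bytes literal (b'...' prefix); c is assigned a list literal (square brackets)

bytes, list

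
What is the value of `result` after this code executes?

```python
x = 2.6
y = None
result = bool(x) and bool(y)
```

x = 2.6; y = None; result = False

False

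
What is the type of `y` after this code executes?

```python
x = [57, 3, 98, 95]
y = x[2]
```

Indexing list[int] returns int

int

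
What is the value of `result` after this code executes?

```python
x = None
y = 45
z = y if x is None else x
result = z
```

x = None; y = 45; z = 45; result = 45

45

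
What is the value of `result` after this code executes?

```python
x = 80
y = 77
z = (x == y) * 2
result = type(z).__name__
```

x is int; y is int; z is int; result = 'int'

'int'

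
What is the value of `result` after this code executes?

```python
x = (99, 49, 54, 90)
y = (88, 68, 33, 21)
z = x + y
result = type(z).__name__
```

x is tuple; y is tuple; z is tuple; result = 'tuple'

'tuple'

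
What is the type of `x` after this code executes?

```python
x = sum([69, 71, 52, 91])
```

sum() of ints returns int

int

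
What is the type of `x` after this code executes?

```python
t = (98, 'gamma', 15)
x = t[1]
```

Index 1 of tuple is a str literal

str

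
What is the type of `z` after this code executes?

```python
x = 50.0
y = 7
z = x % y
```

float % int = float

float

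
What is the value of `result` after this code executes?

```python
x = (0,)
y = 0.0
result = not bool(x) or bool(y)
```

x = (0,); y = 0.0; result = False

False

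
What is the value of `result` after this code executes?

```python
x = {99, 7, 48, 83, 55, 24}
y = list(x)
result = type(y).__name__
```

x is set; y is list; result = 'list'

'list'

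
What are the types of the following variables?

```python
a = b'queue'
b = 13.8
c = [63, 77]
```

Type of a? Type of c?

a is assigned a bytes literal (b'...' prefix); c is assigned a list literal (square brackets)

bytes, list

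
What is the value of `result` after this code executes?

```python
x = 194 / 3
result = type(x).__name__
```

x is float; result = 'float'

'float'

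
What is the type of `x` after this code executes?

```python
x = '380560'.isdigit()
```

str.isdigit() returns bool

bool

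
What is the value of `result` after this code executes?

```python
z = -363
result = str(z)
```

z = -363; result = '-363'

'-363'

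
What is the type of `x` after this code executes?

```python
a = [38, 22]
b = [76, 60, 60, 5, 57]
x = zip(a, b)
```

zip() returns a zip object

zip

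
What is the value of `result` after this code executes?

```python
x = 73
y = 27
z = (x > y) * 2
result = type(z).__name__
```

x is int; y is int; z is int; result = 'int'

'int'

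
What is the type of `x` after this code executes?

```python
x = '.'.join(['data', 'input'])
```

str.join() returns str

str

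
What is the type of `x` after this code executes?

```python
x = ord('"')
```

ord() returns int (code point)

int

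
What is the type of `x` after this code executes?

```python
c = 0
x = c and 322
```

'and' returns first falsy value (0 is int)

int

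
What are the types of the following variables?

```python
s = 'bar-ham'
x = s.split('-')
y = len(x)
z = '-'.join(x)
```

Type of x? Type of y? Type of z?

str.split() returns list; len() returns int; str.join() returns str

list, int, str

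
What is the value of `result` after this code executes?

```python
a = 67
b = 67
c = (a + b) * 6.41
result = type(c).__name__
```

a is int; b is int; c is float; result = 'float'

'float'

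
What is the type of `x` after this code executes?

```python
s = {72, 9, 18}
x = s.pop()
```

Popping from set[int] returns int

int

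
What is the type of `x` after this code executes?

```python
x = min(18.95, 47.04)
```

min() of floats returns float

float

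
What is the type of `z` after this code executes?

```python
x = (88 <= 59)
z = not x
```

'not' returns bool

bool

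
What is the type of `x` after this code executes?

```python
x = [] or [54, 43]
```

'or' returns first truthy value (list)

list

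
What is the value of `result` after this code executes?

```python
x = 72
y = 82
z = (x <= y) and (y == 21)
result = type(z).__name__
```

x is int; y is int; z is bool; result = 'bool'

'bool'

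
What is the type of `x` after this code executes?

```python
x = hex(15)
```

hex() returns str representation

str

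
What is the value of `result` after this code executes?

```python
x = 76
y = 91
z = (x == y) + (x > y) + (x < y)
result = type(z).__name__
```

x is int; y is int; z is int; result = 'int'

'int'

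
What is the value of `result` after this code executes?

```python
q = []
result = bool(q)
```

q = []; result = False

False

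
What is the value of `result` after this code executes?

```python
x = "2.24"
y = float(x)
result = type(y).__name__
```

x is str; y is float; result = 'float'

'float'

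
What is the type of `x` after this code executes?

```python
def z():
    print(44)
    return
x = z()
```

Bare return returns None

NoneType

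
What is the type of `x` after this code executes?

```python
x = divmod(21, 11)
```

divmod() returns tuple of (quotient, remainder)

tuple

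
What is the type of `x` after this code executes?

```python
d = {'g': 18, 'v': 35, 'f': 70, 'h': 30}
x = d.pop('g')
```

dict.pop() returns the value

int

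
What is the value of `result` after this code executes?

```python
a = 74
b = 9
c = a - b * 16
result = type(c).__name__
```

a is int; b is int; c is int; result = 'int'

'int'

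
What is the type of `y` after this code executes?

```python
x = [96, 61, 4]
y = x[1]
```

Indexing list[int] returns int

int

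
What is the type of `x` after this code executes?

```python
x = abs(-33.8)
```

abs() of float returns float

float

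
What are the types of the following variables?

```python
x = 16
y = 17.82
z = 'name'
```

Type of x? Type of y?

x is assigned a bare integer (no decimal point), so it is an int; y is assigned a number with a decimal point, so it is a float

int, float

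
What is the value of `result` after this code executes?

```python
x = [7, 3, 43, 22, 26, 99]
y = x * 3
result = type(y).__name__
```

x is list; y is list; result = 'list'

'list'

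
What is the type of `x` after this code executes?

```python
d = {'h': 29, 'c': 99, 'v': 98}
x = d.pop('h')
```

dict.pop() returns the value

int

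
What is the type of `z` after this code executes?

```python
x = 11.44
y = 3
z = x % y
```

float % int = float

float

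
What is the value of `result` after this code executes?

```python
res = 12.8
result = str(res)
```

res = 12.8; result = '12.8'

'12.8'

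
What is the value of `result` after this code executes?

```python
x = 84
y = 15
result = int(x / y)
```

x = 84; y = 15; result = 5

5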